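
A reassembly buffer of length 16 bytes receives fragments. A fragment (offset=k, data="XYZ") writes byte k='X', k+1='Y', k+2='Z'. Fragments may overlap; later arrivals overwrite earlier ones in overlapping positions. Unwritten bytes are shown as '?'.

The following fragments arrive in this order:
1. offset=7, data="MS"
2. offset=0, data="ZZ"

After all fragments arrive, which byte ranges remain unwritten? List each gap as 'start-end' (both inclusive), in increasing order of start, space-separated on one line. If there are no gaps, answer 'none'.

Answer: 2-6 9-15

Derivation:
Fragment 1: offset=7 len=2
Fragment 2: offset=0 len=2
Gaps: 2-6 9-15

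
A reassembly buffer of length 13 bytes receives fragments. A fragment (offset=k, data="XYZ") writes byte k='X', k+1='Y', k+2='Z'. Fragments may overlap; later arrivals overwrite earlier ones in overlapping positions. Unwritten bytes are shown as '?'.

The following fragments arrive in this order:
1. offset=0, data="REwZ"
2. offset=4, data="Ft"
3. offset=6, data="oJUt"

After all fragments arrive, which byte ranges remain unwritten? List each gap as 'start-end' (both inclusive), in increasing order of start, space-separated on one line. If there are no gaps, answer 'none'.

Fragment 1: offset=0 len=4
Fragment 2: offset=4 len=2
Fragment 3: offset=6 len=4
Gaps: 10-12

Answer: 10-12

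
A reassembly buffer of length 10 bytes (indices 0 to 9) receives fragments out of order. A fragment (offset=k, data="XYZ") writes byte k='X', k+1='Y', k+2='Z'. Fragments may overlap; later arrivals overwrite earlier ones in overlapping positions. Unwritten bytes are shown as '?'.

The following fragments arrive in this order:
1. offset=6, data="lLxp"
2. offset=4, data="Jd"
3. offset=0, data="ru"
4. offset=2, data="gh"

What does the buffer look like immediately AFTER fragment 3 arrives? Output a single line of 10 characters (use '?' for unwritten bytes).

Fragment 1: offset=6 data="lLxp" -> buffer=??????lLxp
Fragment 2: offset=4 data="Jd" -> buffer=????JdlLxp
Fragment 3: offset=0 data="ru" -> buffer=ru??JdlLxp

Answer: ru??JdlLxp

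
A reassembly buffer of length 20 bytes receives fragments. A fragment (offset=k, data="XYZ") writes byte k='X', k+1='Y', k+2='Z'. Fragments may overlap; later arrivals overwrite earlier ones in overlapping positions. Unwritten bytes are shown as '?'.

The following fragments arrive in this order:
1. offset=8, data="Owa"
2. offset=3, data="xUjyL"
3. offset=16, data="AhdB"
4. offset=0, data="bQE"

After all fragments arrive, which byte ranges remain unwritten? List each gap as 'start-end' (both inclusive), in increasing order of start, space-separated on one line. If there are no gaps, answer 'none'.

Fragment 1: offset=8 len=3
Fragment 2: offset=3 len=5
Fragment 3: offset=16 len=4
Fragment 4: offset=0 len=3
Gaps: 11-15

Answer: 11-15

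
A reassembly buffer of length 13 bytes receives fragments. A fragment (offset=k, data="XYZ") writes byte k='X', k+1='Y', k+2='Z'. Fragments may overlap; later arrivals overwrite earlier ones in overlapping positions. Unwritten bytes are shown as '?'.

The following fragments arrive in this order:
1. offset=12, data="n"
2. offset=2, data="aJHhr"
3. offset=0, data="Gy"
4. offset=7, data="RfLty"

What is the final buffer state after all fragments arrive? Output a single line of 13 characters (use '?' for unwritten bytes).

Answer: GyaJHhrRfLtyn

Derivation:
Fragment 1: offset=12 data="n" -> buffer=????????????n
Fragment 2: offset=2 data="aJHhr" -> buffer=??aJHhr?????n
Fragment 3: offset=0 data="Gy" -> buffer=GyaJHhr?????n
Fragment 4: offset=7 data="RfLty" -> buffer=GyaJHhrRfLtyn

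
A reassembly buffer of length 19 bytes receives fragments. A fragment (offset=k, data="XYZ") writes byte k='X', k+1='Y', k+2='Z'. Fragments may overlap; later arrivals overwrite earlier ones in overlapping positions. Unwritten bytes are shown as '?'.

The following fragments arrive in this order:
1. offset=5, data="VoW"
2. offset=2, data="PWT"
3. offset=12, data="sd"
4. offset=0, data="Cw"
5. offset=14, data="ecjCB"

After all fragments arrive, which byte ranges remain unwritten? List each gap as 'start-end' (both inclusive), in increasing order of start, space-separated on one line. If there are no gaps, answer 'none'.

Answer: 8-11

Derivation:
Fragment 1: offset=5 len=3
Fragment 2: offset=2 len=3
Fragment 3: offset=12 len=2
Fragment 4: offset=0 len=2
Fragment 5: offset=14 len=5
Gaps: 8-11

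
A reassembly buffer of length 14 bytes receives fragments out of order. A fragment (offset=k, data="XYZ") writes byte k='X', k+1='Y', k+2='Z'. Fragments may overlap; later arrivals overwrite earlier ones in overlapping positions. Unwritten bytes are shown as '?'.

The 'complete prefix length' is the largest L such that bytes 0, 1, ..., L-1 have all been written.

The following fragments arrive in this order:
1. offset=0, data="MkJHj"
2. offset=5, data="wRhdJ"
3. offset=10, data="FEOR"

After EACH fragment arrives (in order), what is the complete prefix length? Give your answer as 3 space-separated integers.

Answer: 5 10 14

Derivation:
Fragment 1: offset=0 data="MkJHj" -> buffer=MkJHj????????? -> prefix_len=5
Fragment 2: offset=5 data="wRhdJ" -> buffer=MkJHjwRhdJ???? -> prefix_len=10
Fragment 3: offset=10 data="FEOR" -> buffer=MkJHjwRhdJFEOR -> prefix_len=14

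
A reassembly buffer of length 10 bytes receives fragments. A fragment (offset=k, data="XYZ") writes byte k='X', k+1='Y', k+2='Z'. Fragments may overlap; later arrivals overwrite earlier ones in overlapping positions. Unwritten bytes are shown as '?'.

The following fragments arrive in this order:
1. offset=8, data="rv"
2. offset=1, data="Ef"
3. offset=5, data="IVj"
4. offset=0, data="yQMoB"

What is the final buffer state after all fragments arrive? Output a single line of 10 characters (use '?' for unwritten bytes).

Fragment 1: offset=8 data="rv" -> buffer=????????rv
Fragment 2: offset=1 data="Ef" -> buffer=?Ef?????rv
Fragment 3: offset=5 data="IVj" -> buffer=?Ef??IVjrv
Fragment 4: offset=0 data="yQMoB" -> buffer=yQMoBIVjrv

Answer: yQMoBIVjrv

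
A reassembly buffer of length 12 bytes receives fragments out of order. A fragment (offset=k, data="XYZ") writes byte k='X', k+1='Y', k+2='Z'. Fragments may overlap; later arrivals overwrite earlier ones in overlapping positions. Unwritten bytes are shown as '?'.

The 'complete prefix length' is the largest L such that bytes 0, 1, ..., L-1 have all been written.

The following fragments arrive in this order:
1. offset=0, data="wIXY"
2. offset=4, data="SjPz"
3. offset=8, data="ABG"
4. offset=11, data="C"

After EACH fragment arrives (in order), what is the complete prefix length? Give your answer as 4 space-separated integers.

Fragment 1: offset=0 data="wIXY" -> buffer=wIXY???????? -> prefix_len=4
Fragment 2: offset=4 data="SjPz" -> buffer=wIXYSjPz???? -> prefix_len=8
Fragment 3: offset=8 data="ABG" -> buffer=wIXYSjPzABG? -> prefix_len=11
Fragment 4: offset=11 data="C" -> buffer=wIXYSjPzABGC -> prefix_len=12

Answer: 4 8 11 12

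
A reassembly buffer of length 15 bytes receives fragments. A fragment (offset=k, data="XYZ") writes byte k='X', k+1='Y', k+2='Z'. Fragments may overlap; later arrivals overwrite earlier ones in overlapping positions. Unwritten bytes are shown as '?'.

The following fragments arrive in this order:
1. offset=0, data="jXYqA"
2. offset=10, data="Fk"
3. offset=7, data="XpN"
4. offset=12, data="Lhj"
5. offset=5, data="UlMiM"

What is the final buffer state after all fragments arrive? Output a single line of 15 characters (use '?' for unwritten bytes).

Fragment 1: offset=0 data="jXYqA" -> buffer=jXYqA??????????
Fragment 2: offset=10 data="Fk" -> buffer=jXYqA?????Fk???
Fragment 3: offset=7 data="XpN" -> buffer=jXYqA??XpNFk???
Fragment 4: offset=12 data="Lhj" -> buffer=jXYqA??XpNFkLhj
Fragment 5: offset=5 data="UlMiM" -> buffer=jXYqAUlMiMFkLhj

Answer: jXYqAUlMiMFkLhj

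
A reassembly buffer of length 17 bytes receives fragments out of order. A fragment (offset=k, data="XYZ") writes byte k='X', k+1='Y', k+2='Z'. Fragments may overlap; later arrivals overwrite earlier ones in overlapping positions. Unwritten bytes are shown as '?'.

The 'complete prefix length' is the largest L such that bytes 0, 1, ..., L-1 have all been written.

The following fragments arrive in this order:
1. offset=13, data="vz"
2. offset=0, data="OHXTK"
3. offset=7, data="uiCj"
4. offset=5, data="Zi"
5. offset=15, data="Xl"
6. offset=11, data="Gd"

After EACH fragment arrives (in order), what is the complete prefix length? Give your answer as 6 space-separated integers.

Answer: 0 5 5 11 11 17

Derivation:
Fragment 1: offset=13 data="vz" -> buffer=?????????????vz?? -> prefix_len=0
Fragment 2: offset=0 data="OHXTK" -> buffer=OHXTK????????vz?? -> prefix_len=5
Fragment 3: offset=7 data="uiCj" -> buffer=OHXTK??uiCj??vz?? -> prefix_len=5
Fragment 4: offset=5 data="Zi" -> buffer=OHXTKZiuiCj??vz?? -> prefix_len=11
Fragment 5: offset=15 data="Xl" -> buffer=OHXTKZiuiCj??vzXl -> prefix_len=11
Fragment 6: offset=11 data="Gd" -> buffer=OHXTKZiuiCjGdvzXl -> prefix_len=17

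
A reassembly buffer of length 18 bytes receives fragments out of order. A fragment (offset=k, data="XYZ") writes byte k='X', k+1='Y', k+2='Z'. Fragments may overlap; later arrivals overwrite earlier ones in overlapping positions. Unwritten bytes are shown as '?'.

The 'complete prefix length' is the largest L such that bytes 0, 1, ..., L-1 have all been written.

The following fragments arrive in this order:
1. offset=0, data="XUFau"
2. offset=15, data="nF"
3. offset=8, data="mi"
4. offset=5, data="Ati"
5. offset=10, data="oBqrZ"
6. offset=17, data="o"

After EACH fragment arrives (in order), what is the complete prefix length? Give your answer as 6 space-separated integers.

Answer: 5 5 5 10 17 18

Derivation:
Fragment 1: offset=0 data="XUFau" -> buffer=XUFau????????????? -> prefix_len=5
Fragment 2: offset=15 data="nF" -> buffer=XUFau??????????nF? -> prefix_len=5
Fragment 3: offset=8 data="mi" -> buffer=XUFau???mi?????nF? -> prefix_len=5
Fragment 4: offset=5 data="Ati" -> buffer=XUFauAtimi?????nF? -> prefix_len=10
Fragment 5: offset=10 data="oBqrZ" -> buffer=XUFauAtimioBqrZnF? -> prefix_len=17
Fragment 6: offset=17 data="o" -> buffer=XUFauAtimioBqrZnFo -> prefix_len=18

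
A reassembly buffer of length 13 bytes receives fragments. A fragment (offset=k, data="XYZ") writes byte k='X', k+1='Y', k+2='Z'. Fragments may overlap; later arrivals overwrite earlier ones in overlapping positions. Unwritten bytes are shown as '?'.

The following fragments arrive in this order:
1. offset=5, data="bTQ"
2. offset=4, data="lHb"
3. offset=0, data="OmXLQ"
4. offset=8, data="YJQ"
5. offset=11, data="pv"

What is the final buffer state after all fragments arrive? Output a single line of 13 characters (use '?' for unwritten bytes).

Fragment 1: offset=5 data="bTQ" -> buffer=?????bTQ?????
Fragment 2: offset=4 data="lHb" -> buffer=????lHbQ?????
Fragment 3: offset=0 data="OmXLQ" -> buffer=OmXLQHbQ?????
Fragment 4: offset=8 data="YJQ" -> buffer=OmXLQHbQYJQ??
Fragment 5: offset=11 data="pv" -> buffer=OmXLQHbQYJQpv

Answer: OmXLQHbQYJQpv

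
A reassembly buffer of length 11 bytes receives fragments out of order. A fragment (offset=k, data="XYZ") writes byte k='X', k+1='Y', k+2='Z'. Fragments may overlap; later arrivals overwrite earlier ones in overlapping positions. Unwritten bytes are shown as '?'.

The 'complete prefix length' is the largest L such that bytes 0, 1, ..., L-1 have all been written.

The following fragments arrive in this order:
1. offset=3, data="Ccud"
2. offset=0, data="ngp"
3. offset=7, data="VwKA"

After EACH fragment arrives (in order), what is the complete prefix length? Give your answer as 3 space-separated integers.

Fragment 1: offset=3 data="Ccud" -> buffer=???Ccud???? -> prefix_len=0
Fragment 2: offset=0 data="ngp" -> buffer=ngpCcud???? -> prefix_len=7
Fragment 3: offset=7 data="VwKA" -> buffer=ngpCcudVwKA -> prefix_len=11

Answer: 0 7 11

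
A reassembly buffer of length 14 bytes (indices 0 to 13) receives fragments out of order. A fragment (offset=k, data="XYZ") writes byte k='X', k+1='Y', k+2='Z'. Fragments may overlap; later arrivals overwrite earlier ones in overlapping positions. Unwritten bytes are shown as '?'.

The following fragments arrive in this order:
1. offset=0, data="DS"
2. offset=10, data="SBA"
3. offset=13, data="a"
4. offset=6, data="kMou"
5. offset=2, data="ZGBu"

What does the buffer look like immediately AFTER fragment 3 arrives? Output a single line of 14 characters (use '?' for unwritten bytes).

Answer: DS????????SBAa

Derivation:
Fragment 1: offset=0 data="DS" -> buffer=DS????????????
Fragment 2: offset=10 data="SBA" -> buffer=DS????????SBA?
Fragment 3: offset=13 data="a" -> buffer=DS????????SBAa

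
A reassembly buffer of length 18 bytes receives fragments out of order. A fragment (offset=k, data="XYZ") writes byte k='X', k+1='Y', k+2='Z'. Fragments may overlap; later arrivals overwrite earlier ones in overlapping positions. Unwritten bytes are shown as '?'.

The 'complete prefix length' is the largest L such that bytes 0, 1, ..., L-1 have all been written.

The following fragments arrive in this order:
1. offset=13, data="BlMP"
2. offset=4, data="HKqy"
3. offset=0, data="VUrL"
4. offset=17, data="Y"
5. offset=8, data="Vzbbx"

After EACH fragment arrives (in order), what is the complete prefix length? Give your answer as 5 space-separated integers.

Fragment 1: offset=13 data="BlMP" -> buffer=?????????????BlMP? -> prefix_len=0
Fragment 2: offset=4 data="HKqy" -> buffer=????HKqy?????BlMP? -> prefix_len=0
Fragment 3: offset=0 data="VUrL" -> buffer=VUrLHKqy?????BlMP? -> prefix_len=8
Fragment 4: offset=17 data="Y" -> buffer=VUrLHKqy?????BlMPY -> prefix_len=8
Fragment 5: offset=8 data="Vzbbx" -> buffer=VUrLHKqyVzbbxBlMPY -> prefix_len=18

Answer: 0 0 8 8 18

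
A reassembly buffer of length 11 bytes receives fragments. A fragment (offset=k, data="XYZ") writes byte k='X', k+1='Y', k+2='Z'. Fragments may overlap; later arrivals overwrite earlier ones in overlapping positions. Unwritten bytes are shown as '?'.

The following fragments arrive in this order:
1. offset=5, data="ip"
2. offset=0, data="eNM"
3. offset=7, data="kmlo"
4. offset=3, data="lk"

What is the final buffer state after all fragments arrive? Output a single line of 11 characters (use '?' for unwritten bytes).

Answer: eNMlkipkmlo

Derivation:
Fragment 1: offset=5 data="ip" -> buffer=?????ip????
Fragment 2: offset=0 data="eNM" -> buffer=eNM??ip????
Fragment 3: offset=7 data="kmlo" -> buffer=eNM??ipkmlo
Fragment 4: offset=3 data="lk" -> buffer=eNMlkipkmlo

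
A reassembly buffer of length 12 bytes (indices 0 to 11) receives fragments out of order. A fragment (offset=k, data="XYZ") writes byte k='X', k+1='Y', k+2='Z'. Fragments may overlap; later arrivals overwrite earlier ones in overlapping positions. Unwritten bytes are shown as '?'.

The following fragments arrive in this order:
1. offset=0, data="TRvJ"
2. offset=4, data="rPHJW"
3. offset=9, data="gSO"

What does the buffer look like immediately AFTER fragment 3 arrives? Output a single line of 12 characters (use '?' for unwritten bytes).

Fragment 1: offset=0 data="TRvJ" -> buffer=TRvJ????????
Fragment 2: offset=4 data="rPHJW" -> buffer=TRvJrPHJW???
Fragment 3: offset=9 data="gSO" -> buffer=TRvJrPHJWgSO

Answer: TRvJrPHJWgSO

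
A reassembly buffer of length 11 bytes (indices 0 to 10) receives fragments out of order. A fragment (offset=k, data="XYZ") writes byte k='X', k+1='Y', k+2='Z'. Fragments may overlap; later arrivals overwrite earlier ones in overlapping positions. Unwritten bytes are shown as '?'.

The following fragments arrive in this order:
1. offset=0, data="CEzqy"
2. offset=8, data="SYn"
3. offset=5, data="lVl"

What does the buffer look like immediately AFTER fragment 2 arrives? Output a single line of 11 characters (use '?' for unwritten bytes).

Fragment 1: offset=0 data="CEzqy" -> buffer=CEzqy??????
Fragment 2: offset=8 data="SYn" -> buffer=CEzqy???SYn

Answer: CEzqy???SYn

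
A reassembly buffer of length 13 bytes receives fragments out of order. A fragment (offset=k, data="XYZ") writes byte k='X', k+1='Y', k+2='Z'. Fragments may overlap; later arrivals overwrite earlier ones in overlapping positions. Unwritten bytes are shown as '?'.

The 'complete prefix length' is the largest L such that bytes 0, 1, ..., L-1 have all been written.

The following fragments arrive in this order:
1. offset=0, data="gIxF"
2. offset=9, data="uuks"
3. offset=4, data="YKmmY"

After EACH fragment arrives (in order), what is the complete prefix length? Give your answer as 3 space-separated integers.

Fragment 1: offset=0 data="gIxF" -> buffer=gIxF????????? -> prefix_len=4
Fragment 2: offset=9 data="uuks" -> buffer=gIxF?????uuks -> prefix_len=4
Fragment 3: offset=4 data="YKmmY" -> buffer=gIxFYKmmYuuks -> prefix_len=13

Answer: 4 4 13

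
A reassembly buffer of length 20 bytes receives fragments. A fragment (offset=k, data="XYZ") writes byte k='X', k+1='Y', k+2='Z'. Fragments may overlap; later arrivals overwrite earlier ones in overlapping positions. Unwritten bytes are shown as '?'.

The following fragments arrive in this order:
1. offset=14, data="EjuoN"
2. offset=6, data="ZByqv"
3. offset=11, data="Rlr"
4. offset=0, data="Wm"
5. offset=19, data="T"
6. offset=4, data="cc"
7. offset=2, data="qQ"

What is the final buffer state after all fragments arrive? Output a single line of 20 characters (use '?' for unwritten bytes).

Answer: WmqQccZByqvRlrEjuoNT

Derivation:
Fragment 1: offset=14 data="EjuoN" -> buffer=??????????????EjuoN?
Fragment 2: offset=6 data="ZByqv" -> buffer=??????ZByqv???EjuoN?
Fragment 3: offset=11 data="Rlr" -> buffer=??????ZByqvRlrEjuoN?
Fragment 4: offset=0 data="Wm" -> buffer=Wm????ZByqvRlrEjuoN?
Fragment 5: offset=19 data="T" -> buffer=Wm????ZByqvRlrEjuoNT
Fragment 6: offset=4 data="cc" -> buffer=Wm??ccZByqvRlrEjuoNT
Fragment 7: offset=2 data="qQ" -> buffer=WmqQccZByqvRlrEjuoNT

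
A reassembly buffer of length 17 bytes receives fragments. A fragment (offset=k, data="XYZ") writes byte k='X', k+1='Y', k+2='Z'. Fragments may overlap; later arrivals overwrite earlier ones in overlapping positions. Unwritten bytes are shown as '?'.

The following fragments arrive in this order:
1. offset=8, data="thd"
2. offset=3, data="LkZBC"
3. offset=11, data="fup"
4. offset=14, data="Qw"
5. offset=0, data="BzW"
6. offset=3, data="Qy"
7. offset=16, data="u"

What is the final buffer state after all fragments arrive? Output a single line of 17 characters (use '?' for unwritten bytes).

Answer: BzWQyZBCthdfupQwu

Derivation:
Fragment 1: offset=8 data="thd" -> buffer=????????thd??????
Fragment 2: offset=3 data="LkZBC" -> buffer=???LkZBCthd??????
Fragment 3: offset=11 data="fup" -> buffer=???LkZBCthdfup???
Fragment 4: offset=14 data="Qw" -> buffer=???LkZBCthdfupQw?
Fragment 5: offset=0 data="BzW" -> buffer=BzWLkZBCthdfupQw?
Fragment 6: offset=3 data="Qy" -> buffer=BzWQyZBCthdfupQw?
Fragment 7: offset=16 data="u" -> buffer=BzWQyZBCthdfupQwu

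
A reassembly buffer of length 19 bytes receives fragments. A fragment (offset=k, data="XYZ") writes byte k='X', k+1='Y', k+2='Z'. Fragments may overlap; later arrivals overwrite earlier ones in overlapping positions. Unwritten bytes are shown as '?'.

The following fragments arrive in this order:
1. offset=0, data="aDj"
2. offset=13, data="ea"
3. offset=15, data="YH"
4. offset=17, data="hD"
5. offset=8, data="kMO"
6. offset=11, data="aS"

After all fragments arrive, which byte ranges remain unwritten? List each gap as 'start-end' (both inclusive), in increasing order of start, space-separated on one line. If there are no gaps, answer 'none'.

Answer: 3-7

Derivation:
Fragment 1: offset=0 len=3
Fragment 2: offset=13 len=2
Fragment 3: offset=15 len=2
Fragment 4: offset=17 len=2
Fragment 5: offset=8 len=3
Fragment 6: offset=11 len=2
Gaps: 3-7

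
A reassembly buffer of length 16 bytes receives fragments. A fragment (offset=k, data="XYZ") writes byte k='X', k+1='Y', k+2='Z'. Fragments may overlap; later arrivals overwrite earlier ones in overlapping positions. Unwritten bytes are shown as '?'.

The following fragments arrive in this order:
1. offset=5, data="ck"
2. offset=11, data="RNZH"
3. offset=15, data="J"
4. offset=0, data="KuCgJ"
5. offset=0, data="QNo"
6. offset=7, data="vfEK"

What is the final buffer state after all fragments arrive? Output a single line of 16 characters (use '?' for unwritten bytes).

Answer: QNogJckvfEKRNZHJ

Derivation:
Fragment 1: offset=5 data="ck" -> buffer=?????ck?????????
Fragment 2: offset=11 data="RNZH" -> buffer=?????ck????RNZH?
Fragment 3: offset=15 data="J" -> buffer=?????ck????RNZHJ
Fragment 4: offset=0 data="KuCgJ" -> buffer=KuCgJck????RNZHJ
Fragment 5: offset=0 data="QNo" -> buffer=QNogJck????RNZHJ
Fragment 6: offset=7 data="vfEK" -> buffer=QNogJckvfEKRNZHJ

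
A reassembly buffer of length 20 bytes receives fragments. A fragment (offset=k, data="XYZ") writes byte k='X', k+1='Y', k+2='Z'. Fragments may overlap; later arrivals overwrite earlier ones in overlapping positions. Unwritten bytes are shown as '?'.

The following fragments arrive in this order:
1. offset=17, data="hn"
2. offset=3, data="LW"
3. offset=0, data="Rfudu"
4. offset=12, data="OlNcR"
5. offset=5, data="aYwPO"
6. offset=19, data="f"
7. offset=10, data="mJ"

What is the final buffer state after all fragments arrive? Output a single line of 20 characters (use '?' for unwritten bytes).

Answer: RfuduaYwPOmJOlNcRhnf

Derivation:
Fragment 1: offset=17 data="hn" -> buffer=?????????????????hn?
Fragment 2: offset=3 data="LW" -> buffer=???LW????????????hn?
Fragment 3: offset=0 data="Rfudu" -> buffer=Rfudu????????????hn?
Fragment 4: offset=12 data="OlNcR" -> buffer=Rfudu???????OlNcRhn?
Fragment 5: offset=5 data="aYwPO" -> buffer=RfuduaYwPO??OlNcRhn?
Fragment 6: offset=19 data="f" -> buffer=RfuduaYwPO??OlNcRhnf
Fragment 7: offset=10 data="mJ" -> buffer=RfuduaYwPOmJOlNcRhnf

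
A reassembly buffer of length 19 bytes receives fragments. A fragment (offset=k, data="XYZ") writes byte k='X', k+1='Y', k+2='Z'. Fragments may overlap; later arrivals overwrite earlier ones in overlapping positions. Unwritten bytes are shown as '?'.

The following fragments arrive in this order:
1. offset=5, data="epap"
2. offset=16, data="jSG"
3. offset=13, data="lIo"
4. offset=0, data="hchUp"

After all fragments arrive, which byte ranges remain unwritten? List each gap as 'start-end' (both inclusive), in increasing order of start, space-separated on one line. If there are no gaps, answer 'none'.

Answer: 9-12

Derivation:
Fragment 1: offset=5 len=4
Fragment 2: offset=16 len=3
Fragment 3: offset=13 len=3
Fragment 4: offset=0 len=5
Gaps: 9-12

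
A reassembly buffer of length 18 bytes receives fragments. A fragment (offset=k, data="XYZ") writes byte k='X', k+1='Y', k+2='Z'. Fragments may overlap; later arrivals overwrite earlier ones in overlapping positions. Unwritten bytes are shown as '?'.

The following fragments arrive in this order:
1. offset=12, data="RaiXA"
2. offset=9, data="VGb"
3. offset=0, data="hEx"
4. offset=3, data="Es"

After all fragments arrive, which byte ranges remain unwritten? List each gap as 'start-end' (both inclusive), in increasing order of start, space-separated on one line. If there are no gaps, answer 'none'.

Fragment 1: offset=12 len=5
Fragment 2: offset=9 len=3
Fragment 3: offset=0 len=3
Fragment 4: offset=3 len=2
Gaps: 5-8 17-17

Answer: 5-8 17-17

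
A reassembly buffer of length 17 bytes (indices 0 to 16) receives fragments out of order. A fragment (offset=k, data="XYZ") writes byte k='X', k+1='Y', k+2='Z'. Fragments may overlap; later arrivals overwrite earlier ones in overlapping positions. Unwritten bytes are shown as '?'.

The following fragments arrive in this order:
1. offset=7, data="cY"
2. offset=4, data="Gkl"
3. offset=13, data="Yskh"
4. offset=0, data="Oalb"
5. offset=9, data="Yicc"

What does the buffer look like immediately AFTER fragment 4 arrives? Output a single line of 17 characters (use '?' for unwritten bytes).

Answer: OalbGklcY????Yskh

Derivation:
Fragment 1: offset=7 data="cY" -> buffer=???????cY????????
Fragment 2: offset=4 data="Gkl" -> buffer=????GklcY????????
Fragment 3: offset=13 data="Yskh" -> buffer=????GklcY????Yskh
Fragment 4: offset=0 data="Oalb" -> buffer=OalbGklcY????Yskh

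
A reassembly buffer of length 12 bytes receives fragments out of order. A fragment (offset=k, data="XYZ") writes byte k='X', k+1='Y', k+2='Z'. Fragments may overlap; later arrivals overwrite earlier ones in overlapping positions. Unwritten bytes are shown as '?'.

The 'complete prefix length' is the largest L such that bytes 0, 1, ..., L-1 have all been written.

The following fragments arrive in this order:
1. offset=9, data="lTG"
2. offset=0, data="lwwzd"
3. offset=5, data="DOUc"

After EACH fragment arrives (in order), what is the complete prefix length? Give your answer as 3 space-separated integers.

Answer: 0 5 12

Derivation:
Fragment 1: offset=9 data="lTG" -> buffer=?????????lTG -> prefix_len=0
Fragment 2: offset=0 data="lwwzd" -> buffer=lwwzd????lTG -> prefix_len=5
Fragment 3: offset=5 data="DOUc" -> buffer=lwwzdDOUclTG -> prefix_len=12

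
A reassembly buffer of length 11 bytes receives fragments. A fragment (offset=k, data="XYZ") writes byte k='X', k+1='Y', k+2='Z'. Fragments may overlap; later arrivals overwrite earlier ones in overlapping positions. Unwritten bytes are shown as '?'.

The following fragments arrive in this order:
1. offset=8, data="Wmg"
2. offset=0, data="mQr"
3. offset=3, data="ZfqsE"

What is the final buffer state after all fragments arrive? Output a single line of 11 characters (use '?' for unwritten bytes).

Fragment 1: offset=8 data="Wmg" -> buffer=????????Wmg
Fragment 2: offset=0 data="mQr" -> buffer=mQr?????Wmg
Fragment 3: offset=3 data="ZfqsE" -> buffer=mQrZfqsEWmg

Answer: mQrZfqsEWmg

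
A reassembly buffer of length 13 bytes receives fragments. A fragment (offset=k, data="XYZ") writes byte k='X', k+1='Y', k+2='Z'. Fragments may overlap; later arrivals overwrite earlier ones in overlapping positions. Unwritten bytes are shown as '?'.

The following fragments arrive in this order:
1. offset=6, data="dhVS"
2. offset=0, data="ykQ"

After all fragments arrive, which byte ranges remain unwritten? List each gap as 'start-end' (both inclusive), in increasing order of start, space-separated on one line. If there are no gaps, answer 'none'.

Answer: 3-5 10-12

Derivation:
Fragment 1: offset=6 len=4
Fragment 2: offset=0 len=3
Gaps: 3-5 10-12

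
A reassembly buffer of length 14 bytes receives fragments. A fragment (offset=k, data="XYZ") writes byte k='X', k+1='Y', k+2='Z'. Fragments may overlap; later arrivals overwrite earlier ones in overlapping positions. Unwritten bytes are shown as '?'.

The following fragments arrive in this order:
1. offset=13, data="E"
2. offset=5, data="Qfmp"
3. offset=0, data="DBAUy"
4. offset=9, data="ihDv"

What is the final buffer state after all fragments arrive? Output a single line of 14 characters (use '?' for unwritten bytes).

Answer: DBAUyQfmpihDvE

Derivation:
Fragment 1: offset=13 data="E" -> buffer=?????????????E
Fragment 2: offset=5 data="Qfmp" -> buffer=?????Qfmp????E
Fragment 3: offset=0 data="DBAUy" -> buffer=DBAUyQfmp????E
Fragment 4: offset=9 data="ihDv" -> buffer=DBAUyQfmpihDvE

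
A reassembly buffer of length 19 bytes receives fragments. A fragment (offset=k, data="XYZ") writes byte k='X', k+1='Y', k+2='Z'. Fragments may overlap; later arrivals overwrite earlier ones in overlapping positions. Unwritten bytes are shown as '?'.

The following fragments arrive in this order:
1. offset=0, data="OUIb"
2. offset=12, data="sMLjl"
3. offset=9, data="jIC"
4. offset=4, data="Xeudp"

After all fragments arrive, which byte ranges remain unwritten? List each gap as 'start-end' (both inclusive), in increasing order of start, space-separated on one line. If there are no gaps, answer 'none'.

Answer: 17-18

Derivation:
Fragment 1: offset=0 len=4
Fragment 2: offset=12 len=5
Fragment 3: offset=9 len=3
Fragment 4: offset=4 len=5
Gaps: 17-18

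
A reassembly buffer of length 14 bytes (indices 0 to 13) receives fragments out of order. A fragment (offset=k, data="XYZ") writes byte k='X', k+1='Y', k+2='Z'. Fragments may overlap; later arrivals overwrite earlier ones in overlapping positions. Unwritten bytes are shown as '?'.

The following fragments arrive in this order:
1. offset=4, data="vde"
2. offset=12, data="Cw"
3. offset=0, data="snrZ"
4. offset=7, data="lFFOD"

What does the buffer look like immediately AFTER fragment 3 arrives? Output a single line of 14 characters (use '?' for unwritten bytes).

Fragment 1: offset=4 data="vde" -> buffer=????vde???????
Fragment 2: offset=12 data="Cw" -> buffer=????vde?????Cw
Fragment 3: offset=0 data="snrZ" -> buffer=snrZvde?????Cw

Answer: snrZvde?????Cw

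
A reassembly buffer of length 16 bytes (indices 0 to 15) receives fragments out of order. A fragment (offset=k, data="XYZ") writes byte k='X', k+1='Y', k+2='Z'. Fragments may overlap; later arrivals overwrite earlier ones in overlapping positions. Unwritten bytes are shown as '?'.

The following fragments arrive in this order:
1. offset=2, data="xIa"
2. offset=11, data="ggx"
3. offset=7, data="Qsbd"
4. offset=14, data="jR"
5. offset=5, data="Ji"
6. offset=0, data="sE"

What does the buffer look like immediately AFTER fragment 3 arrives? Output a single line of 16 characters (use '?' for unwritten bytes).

Answer: ??xIa??Qsbdggx??

Derivation:
Fragment 1: offset=2 data="xIa" -> buffer=??xIa???????????
Fragment 2: offset=11 data="ggx" -> buffer=??xIa??????ggx??
Fragment 3: offset=7 data="Qsbd" -> buffer=??xIa??Qsbdggx??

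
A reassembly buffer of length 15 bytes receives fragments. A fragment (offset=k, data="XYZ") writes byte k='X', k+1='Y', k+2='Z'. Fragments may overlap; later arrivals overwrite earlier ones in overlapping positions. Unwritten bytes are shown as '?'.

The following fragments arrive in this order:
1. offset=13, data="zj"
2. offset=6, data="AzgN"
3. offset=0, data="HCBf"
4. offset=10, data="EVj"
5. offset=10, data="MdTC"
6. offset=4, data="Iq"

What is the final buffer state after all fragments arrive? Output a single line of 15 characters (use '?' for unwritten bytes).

Fragment 1: offset=13 data="zj" -> buffer=?????????????zj
Fragment 2: offset=6 data="AzgN" -> buffer=??????AzgN???zj
Fragment 3: offset=0 data="HCBf" -> buffer=HCBf??AzgN???zj
Fragment 4: offset=10 data="EVj" -> buffer=HCBf??AzgNEVjzj
Fragment 5: offset=10 data="MdTC" -> buffer=HCBf??AzgNMdTCj
Fragment 6: offset=4 data="Iq" -> buffer=HCBfIqAzgNMdTCj

Answer: HCBfIqAzgNMdTCj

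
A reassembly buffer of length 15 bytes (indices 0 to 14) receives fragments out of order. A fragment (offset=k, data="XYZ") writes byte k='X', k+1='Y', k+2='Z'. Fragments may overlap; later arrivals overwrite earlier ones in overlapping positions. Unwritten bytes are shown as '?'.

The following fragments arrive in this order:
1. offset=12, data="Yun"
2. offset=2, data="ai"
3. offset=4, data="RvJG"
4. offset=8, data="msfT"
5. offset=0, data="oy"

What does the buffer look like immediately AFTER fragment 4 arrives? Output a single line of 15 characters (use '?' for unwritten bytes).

Fragment 1: offset=12 data="Yun" -> buffer=????????????Yun
Fragment 2: offset=2 data="ai" -> buffer=??ai????????Yun
Fragment 3: offset=4 data="RvJG" -> buffer=??aiRvJG????Yun
Fragment 4: offset=8 data="msfT" -> buffer=??aiRvJGmsfTYun

Answer: ??aiRvJGmsfTYun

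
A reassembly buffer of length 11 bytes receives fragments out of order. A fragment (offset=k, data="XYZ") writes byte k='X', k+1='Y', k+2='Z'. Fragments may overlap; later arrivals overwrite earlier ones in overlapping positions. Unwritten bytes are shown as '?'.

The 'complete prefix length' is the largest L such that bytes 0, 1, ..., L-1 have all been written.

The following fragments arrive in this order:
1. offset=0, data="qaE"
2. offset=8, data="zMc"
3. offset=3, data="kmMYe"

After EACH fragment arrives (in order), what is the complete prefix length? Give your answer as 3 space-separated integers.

Fragment 1: offset=0 data="qaE" -> buffer=qaE???????? -> prefix_len=3
Fragment 2: offset=8 data="zMc" -> buffer=qaE?????zMc -> prefix_len=3
Fragment 3: offset=3 data="kmMYe" -> buffer=qaEkmMYezMc -> prefix_len=11

Answer: 3 3 11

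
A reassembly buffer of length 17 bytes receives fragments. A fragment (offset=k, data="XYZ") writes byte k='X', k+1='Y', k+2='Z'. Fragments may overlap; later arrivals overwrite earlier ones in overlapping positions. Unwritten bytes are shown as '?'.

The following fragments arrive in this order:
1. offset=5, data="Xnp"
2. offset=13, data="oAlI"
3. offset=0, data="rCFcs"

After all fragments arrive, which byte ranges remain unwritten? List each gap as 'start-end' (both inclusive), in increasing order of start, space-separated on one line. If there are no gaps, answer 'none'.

Fragment 1: offset=5 len=3
Fragment 2: offset=13 len=4
Fragment 3: offset=0 len=5
Gaps: 8-12

Answer: 8-12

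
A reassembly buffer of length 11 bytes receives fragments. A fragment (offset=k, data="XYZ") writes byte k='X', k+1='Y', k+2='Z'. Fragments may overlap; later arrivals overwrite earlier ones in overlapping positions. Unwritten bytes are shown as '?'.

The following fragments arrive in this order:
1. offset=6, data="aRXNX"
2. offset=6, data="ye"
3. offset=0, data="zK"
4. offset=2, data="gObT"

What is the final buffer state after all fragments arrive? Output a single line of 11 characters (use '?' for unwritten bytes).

Fragment 1: offset=6 data="aRXNX" -> buffer=??????aRXNX
Fragment 2: offset=6 data="ye" -> buffer=??????yeXNX
Fragment 3: offset=0 data="zK" -> buffer=zK????yeXNX
Fragment 4: offset=2 data="gObT" -> buffer=zKgObTyeXNX

Answer: zKgObTyeXNX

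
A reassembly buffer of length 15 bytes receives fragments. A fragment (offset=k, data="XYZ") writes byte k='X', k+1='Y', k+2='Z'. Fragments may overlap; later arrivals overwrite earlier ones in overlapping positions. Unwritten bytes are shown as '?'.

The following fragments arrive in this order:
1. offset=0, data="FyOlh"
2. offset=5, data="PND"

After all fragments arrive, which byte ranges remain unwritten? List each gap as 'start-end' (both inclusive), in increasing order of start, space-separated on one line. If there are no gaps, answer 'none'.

Fragment 1: offset=0 len=5
Fragment 2: offset=5 len=3
Gaps: 8-14

Answer: 8-14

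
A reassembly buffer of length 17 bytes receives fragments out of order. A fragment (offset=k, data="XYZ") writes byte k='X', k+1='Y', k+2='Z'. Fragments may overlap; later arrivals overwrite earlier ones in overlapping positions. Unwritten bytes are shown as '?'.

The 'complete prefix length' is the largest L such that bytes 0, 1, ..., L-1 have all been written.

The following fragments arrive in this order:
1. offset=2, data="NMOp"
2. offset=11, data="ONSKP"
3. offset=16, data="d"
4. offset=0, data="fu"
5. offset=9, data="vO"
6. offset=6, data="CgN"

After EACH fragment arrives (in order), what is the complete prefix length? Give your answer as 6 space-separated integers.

Answer: 0 0 0 6 6 17

Derivation:
Fragment 1: offset=2 data="NMOp" -> buffer=??NMOp??????????? -> prefix_len=0
Fragment 2: offset=11 data="ONSKP" -> buffer=??NMOp?????ONSKP? -> prefix_len=0
Fragment 3: offset=16 data="d" -> buffer=??NMOp?????ONSKPd -> prefix_len=0
Fragment 4: offset=0 data="fu" -> buffer=fuNMOp?????ONSKPd -> prefix_len=6
Fragment 5: offset=9 data="vO" -> buffer=fuNMOp???vOONSKPd -> prefix_len=6
Fragment 6: offset=6 data="CgN" -> buffer=fuNMOpCgNvOONSKPd -> prefix_len=17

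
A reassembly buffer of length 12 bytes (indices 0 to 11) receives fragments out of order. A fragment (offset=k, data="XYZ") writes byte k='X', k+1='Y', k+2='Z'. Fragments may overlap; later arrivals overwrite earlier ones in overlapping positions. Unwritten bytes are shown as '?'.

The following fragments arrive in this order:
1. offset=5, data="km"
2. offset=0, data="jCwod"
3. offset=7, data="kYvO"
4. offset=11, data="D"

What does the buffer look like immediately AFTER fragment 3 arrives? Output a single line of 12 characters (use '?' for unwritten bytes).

Answer: jCwodkmkYvO?

Derivation:
Fragment 1: offset=5 data="km" -> buffer=?????km?????
Fragment 2: offset=0 data="jCwod" -> buffer=jCwodkm?????
Fragment 3: offset=7 data="kYvO" -> buffer=jCwodkmkYvO?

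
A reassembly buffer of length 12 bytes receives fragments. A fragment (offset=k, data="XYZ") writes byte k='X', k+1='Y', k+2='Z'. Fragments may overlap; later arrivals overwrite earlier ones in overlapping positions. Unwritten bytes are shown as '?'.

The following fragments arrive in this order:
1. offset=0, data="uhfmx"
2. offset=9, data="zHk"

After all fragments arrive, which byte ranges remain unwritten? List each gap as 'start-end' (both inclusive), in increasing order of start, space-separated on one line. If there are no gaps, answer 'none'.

Answer: 5-8

Derivation:
Fragment 1: offset=0 len=5
Fragment 2: offset=9 len=3
Gaps: 5-8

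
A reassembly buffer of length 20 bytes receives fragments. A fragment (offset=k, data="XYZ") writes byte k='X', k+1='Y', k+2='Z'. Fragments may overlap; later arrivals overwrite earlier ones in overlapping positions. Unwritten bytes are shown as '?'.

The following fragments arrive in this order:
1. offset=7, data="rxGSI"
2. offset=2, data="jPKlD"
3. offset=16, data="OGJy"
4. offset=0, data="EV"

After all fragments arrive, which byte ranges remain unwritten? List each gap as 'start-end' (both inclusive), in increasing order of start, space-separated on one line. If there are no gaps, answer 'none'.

Answer: 12-15

Derivation:
Fragment 1: offset=7 len=5
Fragment 2: offset=2 len=5
Fragment 3: offset=16 len=4
Fragment 4: offset=0 len=2
Gaps: 12-15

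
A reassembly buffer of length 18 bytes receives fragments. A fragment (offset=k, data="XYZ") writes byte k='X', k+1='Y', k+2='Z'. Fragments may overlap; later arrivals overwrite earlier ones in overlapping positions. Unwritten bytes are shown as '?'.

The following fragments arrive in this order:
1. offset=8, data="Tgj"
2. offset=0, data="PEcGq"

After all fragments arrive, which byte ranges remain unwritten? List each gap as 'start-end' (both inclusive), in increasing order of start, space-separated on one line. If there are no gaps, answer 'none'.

Answer: 5-7 11-17

Derivation:
Fragment 1: offset=8 len=3
Fragment 2: offset=0 len=5
Gaps: 5-7 11-17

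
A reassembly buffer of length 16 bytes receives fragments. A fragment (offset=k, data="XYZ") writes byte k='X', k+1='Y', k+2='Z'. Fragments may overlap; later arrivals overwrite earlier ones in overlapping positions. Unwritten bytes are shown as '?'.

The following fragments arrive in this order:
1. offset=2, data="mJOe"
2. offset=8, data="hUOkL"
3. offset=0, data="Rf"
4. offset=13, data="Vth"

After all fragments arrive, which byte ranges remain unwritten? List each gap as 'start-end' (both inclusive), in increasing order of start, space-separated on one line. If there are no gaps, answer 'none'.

Answer: 6-7

Derivation:
Fragment 1: offset=2 len=4
Fragment 2: offset=8 len=5
Fragment 3: offset=0 len=2
Fragment 4: offset=13 len=3
Gaps: 6-7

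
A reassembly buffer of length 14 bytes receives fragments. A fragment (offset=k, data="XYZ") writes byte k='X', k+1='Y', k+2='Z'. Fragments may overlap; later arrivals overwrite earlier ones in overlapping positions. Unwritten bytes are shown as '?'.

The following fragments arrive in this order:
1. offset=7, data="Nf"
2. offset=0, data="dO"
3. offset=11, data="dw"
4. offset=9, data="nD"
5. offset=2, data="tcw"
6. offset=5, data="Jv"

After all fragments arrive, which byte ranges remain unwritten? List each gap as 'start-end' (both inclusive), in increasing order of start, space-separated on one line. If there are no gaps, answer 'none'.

Answer: 13-13

Derivation:
Fragment 1: offset=7 len=2
Fragment 2: offset=0 len=2
Fragment 3: offset=11 len=2
Fragment 4: offset=9 len=2
Fragment 5: offset=2 len=3
Fragment 6: offset=5 len=2
Gaps: 13-13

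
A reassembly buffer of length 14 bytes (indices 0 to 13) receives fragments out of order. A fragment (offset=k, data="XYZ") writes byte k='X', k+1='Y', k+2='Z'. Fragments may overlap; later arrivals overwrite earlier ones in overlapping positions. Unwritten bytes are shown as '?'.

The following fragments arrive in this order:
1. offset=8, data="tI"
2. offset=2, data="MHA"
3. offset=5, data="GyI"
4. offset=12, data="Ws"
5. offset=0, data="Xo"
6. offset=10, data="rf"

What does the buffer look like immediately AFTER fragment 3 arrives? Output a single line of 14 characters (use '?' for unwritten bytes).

Fragment 1: offset=8 data="tI" -> buffer=????????tI????
Fragment 2: offset=2 data="MHA" -> buffer=??MHA???tI????
Fragment 3: offset=5 data="GyI" -> buffer=??MHAGyItI????

Answer: ??MHAGyItI????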